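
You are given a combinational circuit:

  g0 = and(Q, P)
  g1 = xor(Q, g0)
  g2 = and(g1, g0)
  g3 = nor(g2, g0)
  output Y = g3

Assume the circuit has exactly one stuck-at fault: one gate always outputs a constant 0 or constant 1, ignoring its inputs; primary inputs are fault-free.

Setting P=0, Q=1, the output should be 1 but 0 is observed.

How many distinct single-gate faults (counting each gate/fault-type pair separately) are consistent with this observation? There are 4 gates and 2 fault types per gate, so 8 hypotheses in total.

3

Fault-free: g0=0, g1=1, g2=0, g3=1 → 1. Observed 0.
  g0 stuck-at-0: output 1 ✗
  g0 stuck-at-1: output 0 ✓
  g1 stuck-at-0: output 1 ✗
  g1 stuck-at-1: output 1 ✗
  g2 stuck-at-0: output 1 ✗
  g2 stuck-at-1: output 0 ✓
  g3 stuck-at-0: output 0 ✓
  g3 stuck-at-1: output 1 ✗
Consistent faults: {g0 stuck-at-1, g2 stuck-at-1, g3 stuck-at-0} — 3 in all.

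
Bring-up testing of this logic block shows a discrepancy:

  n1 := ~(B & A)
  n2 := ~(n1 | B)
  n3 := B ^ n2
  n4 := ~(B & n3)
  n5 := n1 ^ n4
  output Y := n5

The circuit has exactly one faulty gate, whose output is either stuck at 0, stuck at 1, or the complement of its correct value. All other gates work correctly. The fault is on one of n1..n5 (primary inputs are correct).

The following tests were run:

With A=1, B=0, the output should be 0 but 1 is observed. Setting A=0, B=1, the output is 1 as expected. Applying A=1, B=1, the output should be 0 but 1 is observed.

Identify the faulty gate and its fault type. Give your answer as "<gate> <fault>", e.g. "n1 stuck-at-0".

Fault-free values for test 1 (A=1, B=0): n1=1, n2=0, n3=0, n4=1, n5=0, giving Y=0. Observed 1.
Test 1: faults giving observed 1 are {n1 stuck-at-0, n1 inverted output, n4 stuck-at-0, n4 inverted output, n5 stuck-at-1, n5 inverted output}.
Test 2 (A=0, B=1): fault-free n1=1, n2=0, n3=1, n4=0, n5=1 → 1; observed 1. Eliminates n1 stuck-at-0, n1 inverted output, n4 inverted output, n5 inverted output.
Test 3 (A=1, B=1): fault-free n1=0, n2=0, n3=1, n4=0, n5=0 → 0; observed 1. Eliminates n4 stuck-at-0.
Only n5 stuck-at-1 is consistent with every test.

n5 stuck-at-1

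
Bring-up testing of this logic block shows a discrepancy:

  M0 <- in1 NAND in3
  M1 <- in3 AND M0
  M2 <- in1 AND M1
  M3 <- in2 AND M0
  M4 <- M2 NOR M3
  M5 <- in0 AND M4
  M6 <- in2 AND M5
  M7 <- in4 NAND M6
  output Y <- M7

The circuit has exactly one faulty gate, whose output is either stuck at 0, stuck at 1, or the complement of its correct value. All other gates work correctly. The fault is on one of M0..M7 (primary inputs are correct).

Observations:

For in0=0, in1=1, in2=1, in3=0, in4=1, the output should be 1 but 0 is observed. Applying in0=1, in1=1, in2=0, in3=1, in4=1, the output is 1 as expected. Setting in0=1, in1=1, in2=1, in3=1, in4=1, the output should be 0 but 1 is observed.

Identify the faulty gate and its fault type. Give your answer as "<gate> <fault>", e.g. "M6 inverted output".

M5 inverted output

Fault-free values for test 1 (in0=0, in1=1, in2=1, in3=0, in4=1): M0=1, M1=0, M2=0, M3=1, M4=0, M5=0, M6=0, M7=1, giving Y=1. Observed 0.
Test 1: faults giving observed 0 are {M5 stuck-at-1, M5 inverted output, M6 stuck-at-1, M6 inverted output, M7 stuck-at-0, M7 inverted output}.
Test 2 (in0=1, in1=1, in2=0, in3=1, in4=1): fault-free M0=0, M1=0, M2=0, M3=0, M4=1, M5=1, M6=0, M7=1 → 1; observed 1. Eliminates M6 stuck-at-1, M6 inverted output, M7 stuck-at-0, M7 inverted output.
Test 3 (in0=1, in1=1, in2=1, in3=1, in4=1): fault-free M0=0, M1=0, M2=0, M3=0, M4=1, M5=1, M6=1, M7=0 → 0; observed 1. Eliminates M5 stuck-at-1.
Only M5 inverted output is consistent with every test.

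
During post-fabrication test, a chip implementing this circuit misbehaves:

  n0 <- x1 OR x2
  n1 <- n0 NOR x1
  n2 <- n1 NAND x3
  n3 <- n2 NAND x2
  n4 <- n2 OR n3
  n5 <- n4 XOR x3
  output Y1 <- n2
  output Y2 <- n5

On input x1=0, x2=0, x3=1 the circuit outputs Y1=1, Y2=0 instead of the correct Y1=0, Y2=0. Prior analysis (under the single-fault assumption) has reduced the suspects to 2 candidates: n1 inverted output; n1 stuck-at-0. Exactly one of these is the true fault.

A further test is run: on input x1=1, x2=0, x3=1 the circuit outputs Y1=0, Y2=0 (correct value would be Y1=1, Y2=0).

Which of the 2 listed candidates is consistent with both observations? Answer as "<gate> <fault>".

n1 inverted output

Evaluate each candidate on input x1=1, x2=0, x3=1:
  n1 inverted output: n0=1, n1=1 [inverted output], n2=0, n3=1, n4=1, n5=0 → Y1=0, Y2=0 — matches
  n1 stuck-at-0: n0=1, n1=0 [stuck-at-0], n2=1, n3=1, n4=1, n5=0 → Y1=1, Y2=0 — eliminated
Only n1 inverted output reproduces the observed Y1=0, Y2=0.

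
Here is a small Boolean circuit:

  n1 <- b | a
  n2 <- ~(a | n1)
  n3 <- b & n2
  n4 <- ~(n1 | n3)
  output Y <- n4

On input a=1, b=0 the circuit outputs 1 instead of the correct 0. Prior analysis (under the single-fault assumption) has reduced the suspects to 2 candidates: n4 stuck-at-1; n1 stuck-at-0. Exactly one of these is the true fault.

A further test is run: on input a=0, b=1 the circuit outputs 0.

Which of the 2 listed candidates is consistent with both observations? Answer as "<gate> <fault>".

n1 stuck-at-0

Evaluate each candidate on input a=0, b=1:
  n4 stuck-at-1: n1=1, n2=0, n3=0, n4=1 [stuck-at-1] → 1 — eliminated
  n1 stuck-at-0: n1=0 [stuck-at-0], n2=1, n3=1, n4=0 → 0 — matches
Only n1 stuck-at-0 reproduces the observed 0.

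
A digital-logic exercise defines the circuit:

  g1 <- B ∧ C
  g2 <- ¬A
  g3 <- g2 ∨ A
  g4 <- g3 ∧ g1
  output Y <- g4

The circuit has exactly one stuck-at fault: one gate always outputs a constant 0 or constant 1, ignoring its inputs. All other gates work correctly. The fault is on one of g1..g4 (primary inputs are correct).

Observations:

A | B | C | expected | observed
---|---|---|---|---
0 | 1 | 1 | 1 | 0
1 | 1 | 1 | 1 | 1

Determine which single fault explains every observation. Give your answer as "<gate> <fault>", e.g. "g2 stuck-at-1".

g2 stuck-at-0

Fault-free values for test 1 (A=0, B=1, C=1): g1=1, g2=1, g3=1, g4=1, giving Y=1. Observed 0.
Test 1: faults giving observed 0 are {g1 stuck-at-0, g2 stuck-at-0, g3 stuck-at-0, g4 stuck-at-0}.
Test 2 (A=1, B=1, C=1): fault-free g1=1, g2=0, g3=1, g4=1 → 1; observed 1. Eliminates g1 stuck-at-0, g3 stuck-at-0, g4 stuck-at-0.
Only g2 stuck-at-0 is consistent with every test.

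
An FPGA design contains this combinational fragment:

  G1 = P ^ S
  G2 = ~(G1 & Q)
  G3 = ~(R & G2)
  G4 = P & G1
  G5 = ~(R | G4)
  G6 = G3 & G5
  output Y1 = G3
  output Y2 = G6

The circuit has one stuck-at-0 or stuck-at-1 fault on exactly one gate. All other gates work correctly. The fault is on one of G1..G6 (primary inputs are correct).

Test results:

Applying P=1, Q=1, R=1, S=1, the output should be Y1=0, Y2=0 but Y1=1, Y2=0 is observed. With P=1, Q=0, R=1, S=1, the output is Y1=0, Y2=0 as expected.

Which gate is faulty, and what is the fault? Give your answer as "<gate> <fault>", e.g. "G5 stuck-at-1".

G1 stuck-at-1

Fault-free values for test 1 (P=1, Q=1, R=1, S=1): G1=0, G2=1, G3=0, G4=0, G5=0, G6=0, giving Y1=0, Y2=0. Observed Y1=1, Y2=0.
Test 1: faults giving observed Y1=1, Y2=0 are {G1 stuck-at-1, G2 stuck-at-0, G3 stuck-at-1}.
Test 2 (P=1, Q=0, R=1, S=1): fault-free G1=0, G2=1, G3=0, G4=0, G5=0, G6=0 → Y1=0, Y2=0; observed Y1=0, Y2=0. Eliminates G2 stuck-at-0, G3 stuck-at-1.
Only G1 stuck-at-1 is consistent with every test.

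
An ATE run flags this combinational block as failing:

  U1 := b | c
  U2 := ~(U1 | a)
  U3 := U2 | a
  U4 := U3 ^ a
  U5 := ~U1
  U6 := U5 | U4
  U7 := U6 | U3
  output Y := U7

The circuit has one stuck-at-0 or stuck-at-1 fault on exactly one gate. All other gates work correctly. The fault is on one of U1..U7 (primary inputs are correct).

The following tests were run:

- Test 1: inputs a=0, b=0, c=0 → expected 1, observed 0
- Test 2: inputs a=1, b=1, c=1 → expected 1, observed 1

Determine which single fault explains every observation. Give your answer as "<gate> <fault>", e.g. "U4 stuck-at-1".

U1 stuck-at-1

Fault-free values for test 1 (a=0, b=0, c=0): U1=0, U2=1, U3=1, U4=1, U5=1, U6=1, U7=1, giving Y=1. Observed 0.
Test 1: faults giving observed 0 are {U1 stuck-at-1, U7 stuck-at-0}.
Test 2 (a=1, b=1, c=1): fault-free U1=1, U2=0, U3=1, U4=0, U5=0, U6=0, U7=1 → 1; observed 1. Eliminates U7 stuck-at-0.
Only U1 stuck-at-1 is consistent with every test.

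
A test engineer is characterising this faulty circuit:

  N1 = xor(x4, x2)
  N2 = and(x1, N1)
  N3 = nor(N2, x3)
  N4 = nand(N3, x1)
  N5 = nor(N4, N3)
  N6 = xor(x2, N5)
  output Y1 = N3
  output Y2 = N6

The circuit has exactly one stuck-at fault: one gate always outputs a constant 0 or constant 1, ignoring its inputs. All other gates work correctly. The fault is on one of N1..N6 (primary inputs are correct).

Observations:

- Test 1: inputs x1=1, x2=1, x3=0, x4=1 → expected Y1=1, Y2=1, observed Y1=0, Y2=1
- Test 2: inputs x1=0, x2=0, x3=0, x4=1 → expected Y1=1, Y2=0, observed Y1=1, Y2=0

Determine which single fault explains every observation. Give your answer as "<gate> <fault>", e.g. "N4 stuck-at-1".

N1 stuck-at-1

Fault-free values for test 1 (x1=1, x2=1, x3=0, x4=1): N1=0, N2=0, N3=1, N4=0, N5=0, N6=1, giving Y1=1, Y2=1. Observed Y1=0, Y2=1.
Test 1: faults giving observed Y1=0, Y2=1 are {N1 stuck-at-1, N2 stuck-at-1, N3 stuck-at-0}.
Test 2 (x1=0, x2=0, x3=0, x4=1): fault-free N1=1, N2=0, N3=1, N4=1, N5=0, N6=0 → Y1=1, Y2=0; observed Y1=1, Y2=0. Eliminates N2 stuck-at-1, N3 stuck-at-0.
Only N1 stuck-at-1 is consistent with every test.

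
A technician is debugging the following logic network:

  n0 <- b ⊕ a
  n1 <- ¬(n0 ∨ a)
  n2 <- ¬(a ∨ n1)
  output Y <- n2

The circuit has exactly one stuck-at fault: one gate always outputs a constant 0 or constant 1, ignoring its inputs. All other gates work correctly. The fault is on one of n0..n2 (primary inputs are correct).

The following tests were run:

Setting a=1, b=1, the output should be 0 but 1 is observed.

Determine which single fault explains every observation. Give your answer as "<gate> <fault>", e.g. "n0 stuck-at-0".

Fault-free values for test 1 (a=1, b=1): n0=0, n1=0, n2=0, giving Y=0. Observed 1.
Test 1: faults giving observed 1 are {n2 stuck-at-1}.
Only n2 stuck-at-1 is consistent with every test.

n2 stuck-at-1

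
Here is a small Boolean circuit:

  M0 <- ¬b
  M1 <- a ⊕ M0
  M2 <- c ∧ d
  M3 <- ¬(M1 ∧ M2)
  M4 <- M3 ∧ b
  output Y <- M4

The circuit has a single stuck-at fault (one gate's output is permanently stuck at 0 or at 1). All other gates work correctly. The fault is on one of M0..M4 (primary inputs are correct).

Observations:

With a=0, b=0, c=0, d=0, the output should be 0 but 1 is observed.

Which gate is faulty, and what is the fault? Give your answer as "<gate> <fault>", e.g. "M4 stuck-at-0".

M4 stuck-at-1

Fault-free values for test 1 (a=0, b=0, c=0, d=0): M0=1, M1=1, M2=0, M3=1, M4=0, giving Y=0. Observed 1.
Test 1: faults giving observed 1 are {M4 stuck-at-1}.
Only M4 stuck-at-1 is consistent with every test.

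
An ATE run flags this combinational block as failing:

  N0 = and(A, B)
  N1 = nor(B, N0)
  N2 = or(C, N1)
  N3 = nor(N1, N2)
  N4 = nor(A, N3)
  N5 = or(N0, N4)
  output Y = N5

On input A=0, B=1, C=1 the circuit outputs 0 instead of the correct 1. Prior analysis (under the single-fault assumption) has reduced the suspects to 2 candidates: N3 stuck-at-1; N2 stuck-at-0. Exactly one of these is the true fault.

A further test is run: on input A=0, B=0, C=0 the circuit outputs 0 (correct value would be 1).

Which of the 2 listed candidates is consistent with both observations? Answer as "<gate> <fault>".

N3 stuck-at-1

Evaluate each candidate on input A=0, B=0, C=0:
  N3 stuck-at-1: N0=0, N1=1, N2=1, N3=1 [stuck-at-1], N4=0, N5=0 → 0 — matches
  N2 stuck-at-0: N0=0, N1=1, N2=0 [stuck-at-0], N3=0, N4=1, N5=1 → 1 — eliminated
Only N3 stuck-at-1 reproduces the observed 0.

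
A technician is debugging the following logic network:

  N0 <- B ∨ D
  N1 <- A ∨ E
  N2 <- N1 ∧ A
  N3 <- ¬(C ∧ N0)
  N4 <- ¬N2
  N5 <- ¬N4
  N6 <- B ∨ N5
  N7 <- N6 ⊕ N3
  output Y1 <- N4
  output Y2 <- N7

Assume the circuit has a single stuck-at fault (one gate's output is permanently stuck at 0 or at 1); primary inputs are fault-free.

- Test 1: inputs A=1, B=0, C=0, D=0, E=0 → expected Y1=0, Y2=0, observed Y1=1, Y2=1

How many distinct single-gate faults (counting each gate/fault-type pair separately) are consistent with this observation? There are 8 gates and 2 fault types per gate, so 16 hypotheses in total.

Fault-free: N0=0, N1=1, N2=1, N3=1, N4=0, N5=1, N6=1, N7=0 → Y1=0, Y2=0. Observed Y1=1, Y2=1.
  N0: none of the 2 fault types match ✗
  N1: stuck-at-0 ✓; others ✗
  N2: stuck-at-0 ✓; others ✗
  N3: none of the 2 fault types match ✗
  N4: stuck-at-1 ✓; others ✗
  N5: none of the 2 fault types match ✗
  N6: none of the 2 fault types match ✗
  N7: none of the 2 fault types match ✗
Consistent faults: {N1 stuck-at-0, N2 stuck-at-0, N4 stuck-at-1} — 3 in all.

3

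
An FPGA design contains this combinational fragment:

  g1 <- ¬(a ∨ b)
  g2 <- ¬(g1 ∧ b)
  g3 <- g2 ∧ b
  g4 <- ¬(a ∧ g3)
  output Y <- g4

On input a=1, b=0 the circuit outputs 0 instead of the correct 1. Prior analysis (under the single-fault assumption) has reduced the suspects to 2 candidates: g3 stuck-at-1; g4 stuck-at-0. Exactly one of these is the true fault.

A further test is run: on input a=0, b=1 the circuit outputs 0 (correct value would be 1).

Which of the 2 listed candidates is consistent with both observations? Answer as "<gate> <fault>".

Evaluate each candidate on input a=0, b=1:
  g3 stuck-at-1: g1=0, g2=1, g3=1 [stuck-at-1], g4=1 → 1 — eliminated
  g4 stuck-at-0: g1=0, g2=1, g3=1, g4=0 [stuck-at-0] → 0 — matches
Only g4 stuck-at-0 reproduces the observed 0.

g4 stuck-at-0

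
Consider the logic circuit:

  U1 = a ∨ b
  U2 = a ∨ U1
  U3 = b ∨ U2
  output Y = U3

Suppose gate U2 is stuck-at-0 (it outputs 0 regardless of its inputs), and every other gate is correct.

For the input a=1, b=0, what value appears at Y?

Propagate with U2 forced: U1=1, U2=0 [stuck-at-0], U3=0.
So Y = 0. (Without the fault it would be 1.)

0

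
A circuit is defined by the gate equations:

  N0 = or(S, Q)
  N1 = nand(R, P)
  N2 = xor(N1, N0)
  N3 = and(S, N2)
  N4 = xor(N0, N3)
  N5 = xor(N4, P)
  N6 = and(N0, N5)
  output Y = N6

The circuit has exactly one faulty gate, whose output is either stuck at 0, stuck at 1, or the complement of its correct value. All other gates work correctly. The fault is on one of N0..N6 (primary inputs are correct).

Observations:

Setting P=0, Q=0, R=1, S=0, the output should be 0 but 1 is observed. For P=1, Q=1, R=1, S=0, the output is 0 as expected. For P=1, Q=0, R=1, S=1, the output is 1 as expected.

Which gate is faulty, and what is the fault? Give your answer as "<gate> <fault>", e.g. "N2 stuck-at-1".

N0 stuck-at-1

Fault-free values for test 1 (P=0, Q=0, R=1, S=0): N0=0, N1=1, N2=1, N3=0, N4=0, N5=0, N6=0, giving Y=0. Observed 1.
Test 1: faults giving observed 1 are {N0 stuck-at-1, N0 inverted output, N6 stuck-at-1, N6 inverted output}.
Test 2 (P=1, Q=1, R=1, S=0): fault-free N0=1, N1=0, N2=1, N3=0, N4=1, N5=0, N6=0 → 0; observed 0. Eliminates N6 stuck-at-1, N6 inverted output.
Test 3 (P=1, Q=0, R=1, S=1): fault-free N0=1, N1=0, N2=1, N3=1, N4=0, N5=1, N6=1 → 1; observed 1. Eliminates N0 inverted output.
Only N0 stuck-at-1 is consistent with every test.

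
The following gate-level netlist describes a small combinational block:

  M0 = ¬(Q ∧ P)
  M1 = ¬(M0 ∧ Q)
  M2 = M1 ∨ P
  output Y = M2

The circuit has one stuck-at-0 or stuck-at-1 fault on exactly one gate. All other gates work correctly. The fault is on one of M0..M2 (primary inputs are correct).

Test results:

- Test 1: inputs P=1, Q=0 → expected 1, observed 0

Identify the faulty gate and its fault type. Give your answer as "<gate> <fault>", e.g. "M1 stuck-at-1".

M2 stuck-at-0

Fault-free values for test 1 (P=1, Q=0): M0=1, M1=1, M2=1, giving Y=1. Observed 0.
Test 1: faults giving observed 0 are {M2 stuck-at-0}.
Only M2 stuck-at-0 is consistent with every test.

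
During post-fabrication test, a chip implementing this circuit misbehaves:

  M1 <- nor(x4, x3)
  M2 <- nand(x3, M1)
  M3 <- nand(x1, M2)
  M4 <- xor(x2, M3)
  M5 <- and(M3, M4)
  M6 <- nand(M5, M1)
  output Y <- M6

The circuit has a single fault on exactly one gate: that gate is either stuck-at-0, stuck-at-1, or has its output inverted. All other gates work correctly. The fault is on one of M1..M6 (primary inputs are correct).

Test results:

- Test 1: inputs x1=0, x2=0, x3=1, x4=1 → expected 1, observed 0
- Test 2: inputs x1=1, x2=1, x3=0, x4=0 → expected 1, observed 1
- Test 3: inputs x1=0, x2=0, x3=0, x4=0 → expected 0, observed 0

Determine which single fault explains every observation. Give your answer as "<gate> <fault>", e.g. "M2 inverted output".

Fault-free values for test 1 (x1=0, x2=0, x3=1, x4=1): M1=0, M2=1, M3=1, M4=1, M5=1, M6=1, giving Y=1. Observed 0.
Test 1: faults giving observed 0 are {M1 stuck-at-1, M1 inverted output, M6 stuck-at-0, M6 inverted output}.
Test 2 (x1=1, x2=1, x3=0, x4=0): fault-free M1=1, M2=1, M3=0, M4=1, M5=0, M6=1 → 1; observed 1. Eliminates M6 stuck-at-0, M6 inverted output.
Test 3 (x1=0, x2=0, x3=0, x4=0): fault-free M1=1, M2=1, M3=1, M4=1, M5=1, M6=0 → 0; observed 0. Eliminates M1 inverted output.
Only M1 stuck-at-1 is consistent with every test.

M1 stuck-at-1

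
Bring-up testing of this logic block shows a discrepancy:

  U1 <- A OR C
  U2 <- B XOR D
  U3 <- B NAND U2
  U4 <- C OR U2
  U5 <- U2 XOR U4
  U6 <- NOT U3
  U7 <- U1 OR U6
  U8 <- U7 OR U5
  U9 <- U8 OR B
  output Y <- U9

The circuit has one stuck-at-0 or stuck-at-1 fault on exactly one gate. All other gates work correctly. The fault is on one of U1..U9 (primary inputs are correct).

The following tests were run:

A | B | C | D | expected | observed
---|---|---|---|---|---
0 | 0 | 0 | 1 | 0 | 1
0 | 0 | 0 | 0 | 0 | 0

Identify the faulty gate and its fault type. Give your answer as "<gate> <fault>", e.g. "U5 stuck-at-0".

U4 stuck-at-0

Fault-free values for test 1 (A=0, B=0, C=0, D=1): U1=0, U2=1, U3=1, U4=1, U5=0, U6=0, U7=0, U8=0, U9=0, giving Y=0. Observed 1.
Test 1: faults giving observed 1 are {U1 stuck-at-1, U3 stuck-at-0, U4 stuck-at-0, U5 stuck-at-1, U6 stuck-at-1, U7 stuck-at-1, U8 stuck-at-1, U9 stuck-at-1}.
Test 2 (A=0, B=0, C=0, D=0): fault-free U1=0, U2=0, U3=1, U4=0, U5=0, U6=0, U7=0, U8=0, U9=0 → 0; observed 0. Eliminates U1 stuck-at-1, U3 stuck-at-0, U5 stuck-at-1, U6 stuck-at-1, U7 stuck-at-1, U8 stuck-at-1, U9 stuck-at-1.
Only U4 stuck-at-0 is consistent with every test.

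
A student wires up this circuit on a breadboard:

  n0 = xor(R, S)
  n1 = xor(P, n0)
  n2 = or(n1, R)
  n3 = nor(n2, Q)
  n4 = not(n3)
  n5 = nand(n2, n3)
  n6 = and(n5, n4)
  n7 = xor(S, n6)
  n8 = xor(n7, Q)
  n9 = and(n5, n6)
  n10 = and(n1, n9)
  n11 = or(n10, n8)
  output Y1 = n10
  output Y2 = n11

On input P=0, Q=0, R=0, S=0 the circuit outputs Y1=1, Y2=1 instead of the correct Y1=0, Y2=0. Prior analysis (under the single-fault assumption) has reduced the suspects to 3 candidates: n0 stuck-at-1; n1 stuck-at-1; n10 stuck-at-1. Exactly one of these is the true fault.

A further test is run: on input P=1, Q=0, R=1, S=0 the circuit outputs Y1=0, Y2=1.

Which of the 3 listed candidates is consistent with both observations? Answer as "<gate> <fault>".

n0 stuck-at-1

Evaluate each candidate on input P=1, Q=0, R=1, S=0:
  n0 stuck-at-1: n0=1 [stuck-at-1], n1=0, n2=1, n3=0, n4=1, n5=1, n6=1, n7=1, n8=1, n9=1, n10=0, n11=1 → Y1=0, Y2=1 — matches
  n1 stuck-at-1: n0=1, n1=1 [stuck-at-1], n2=1, n3=0, n4=1, n5=1, n6=1, n7=1, n8=1, n9=1, n10=1, n11=1 → Y1=1, Y2=1 — eliminated
  n10 stuck-at-1: n0=1, n1=0, n2=1, n3=0, n4=1, n5=1, n6=1, n7=1, n8=1, n9=1, n10=1 [stuck-at-1], n11=1 → Y1=1, Y2=1 — eliminated
Only n0 stuck-at-1 reproduces the observed Y1=0, Y2=1.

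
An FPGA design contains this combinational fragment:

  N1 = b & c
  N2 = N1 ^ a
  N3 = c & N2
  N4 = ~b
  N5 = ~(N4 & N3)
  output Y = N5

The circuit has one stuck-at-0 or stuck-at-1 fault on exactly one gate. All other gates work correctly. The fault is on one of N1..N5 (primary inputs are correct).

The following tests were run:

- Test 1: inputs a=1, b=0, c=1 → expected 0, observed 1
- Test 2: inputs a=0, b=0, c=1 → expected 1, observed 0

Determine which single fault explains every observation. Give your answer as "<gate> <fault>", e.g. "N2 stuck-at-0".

Fault-free values for test 1 (a=1, b=0, c=1): N1=0, N2=1, N3=1, N4=1, N5=0, giving Y=0. Observed 1.
Test 1: faults giving observed 1 are {N1 stuck-at-1, N2 stuck-at-0, N3 stuck-at-0, N4 stuck-at-0, N5 stuck-at-1}.
Test 2 (a=0, b=0, c=1): fault-free N1=0, N2=0, N3=0, N4=1, N5=1 → 1; observed 0. Eliminates N2 stuck-at-0, N3 stuck-at-0, N4 stuck-at-0, N5 stuck-at-1.
Only N1 stuck-at-1 is consistent with every test.

N1 stuck-at-1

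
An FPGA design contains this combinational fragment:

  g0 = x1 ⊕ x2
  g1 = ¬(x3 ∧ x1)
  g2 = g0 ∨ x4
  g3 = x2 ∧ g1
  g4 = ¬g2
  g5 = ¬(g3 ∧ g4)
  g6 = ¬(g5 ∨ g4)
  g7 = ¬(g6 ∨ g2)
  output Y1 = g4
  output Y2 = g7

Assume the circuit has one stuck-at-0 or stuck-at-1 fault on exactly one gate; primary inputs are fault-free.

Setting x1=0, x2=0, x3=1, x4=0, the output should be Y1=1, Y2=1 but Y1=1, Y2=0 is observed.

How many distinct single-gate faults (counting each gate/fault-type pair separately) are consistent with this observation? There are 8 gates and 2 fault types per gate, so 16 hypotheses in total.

Fault-free: g0=0, g1=1, g2=0, g3=0, g4=1, g5=1, g6=0, g7=1 → Y1=1, Y2=1. Observed Y1=1, Y2=0.
  g0: none of the 2 fault types match ✗
  g1: none of the 2 fault types match ✗
  g2: none of the 2 fault types match ✗
  g3: none of the 2 fault types match ✗
  g4: none of the 2 fault types match ✗
  g5: none of the 2 fault types match ✗
  g6: stuck-at-1 ✓; others ✗
  g7: stuck-at-0 ✓; others ✗
Consistent faults: {g6 stuck-at-1, g7 stuck-at-0} — 2 in all.

2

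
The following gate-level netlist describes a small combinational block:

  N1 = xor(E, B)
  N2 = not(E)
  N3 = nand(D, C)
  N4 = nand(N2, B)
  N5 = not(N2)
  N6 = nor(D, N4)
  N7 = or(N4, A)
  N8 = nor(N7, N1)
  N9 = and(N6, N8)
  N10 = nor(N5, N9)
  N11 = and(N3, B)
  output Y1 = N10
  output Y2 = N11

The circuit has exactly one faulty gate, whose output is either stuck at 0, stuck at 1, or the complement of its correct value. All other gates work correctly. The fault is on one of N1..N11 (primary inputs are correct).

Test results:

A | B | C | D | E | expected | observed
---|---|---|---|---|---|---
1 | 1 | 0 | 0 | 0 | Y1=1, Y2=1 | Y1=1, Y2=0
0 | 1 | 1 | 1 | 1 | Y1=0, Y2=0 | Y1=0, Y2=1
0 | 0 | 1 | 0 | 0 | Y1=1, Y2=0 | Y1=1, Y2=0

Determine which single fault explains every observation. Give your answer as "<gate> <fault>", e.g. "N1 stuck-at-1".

N3 inverted output

Fault-free values for test 1 (A=1, B=1, C=0, D=0, E=0): N1=1, N2=1, N3=1, N4=0, N5=0, N6=1, N7=1, N8=0, N9=0, N10=1, N11=1, giving Y1=1, Y2=1. Observed Y1=1, Y2=0.
Test 1: faults giving observed Y1=1, Y2=0 are {N3 stuck-at-0, N3 inverted output, N11 stuck-at-0, N11 inverted output}.
Test 2 (A=0, B=1, C=1, D=1, E=1): fault-free N1=0, N2=0, N3=0, N4=1, N5=1, N6=0, N7=1, N8=0, N9=0, N10=0, N11=0 → Y1=0, Y2=0; observed Y1=0, Y2=1. Eliminates N3 stuck-at-0, N11 stuck-at-0.
Test 3 (A=0, B=0, C=1, D=0, E=0): fault-free N1=0, N2=1, N3=1, N4=1, N5=0, N6=0, N7=1, N8=0, N9=0, N10=1, N11=0 → Y1=1, Y2=0; observed Y1=1, Y2=0. Eliminates N11 inverted output.
Only N3 inverted output is consistent with every test.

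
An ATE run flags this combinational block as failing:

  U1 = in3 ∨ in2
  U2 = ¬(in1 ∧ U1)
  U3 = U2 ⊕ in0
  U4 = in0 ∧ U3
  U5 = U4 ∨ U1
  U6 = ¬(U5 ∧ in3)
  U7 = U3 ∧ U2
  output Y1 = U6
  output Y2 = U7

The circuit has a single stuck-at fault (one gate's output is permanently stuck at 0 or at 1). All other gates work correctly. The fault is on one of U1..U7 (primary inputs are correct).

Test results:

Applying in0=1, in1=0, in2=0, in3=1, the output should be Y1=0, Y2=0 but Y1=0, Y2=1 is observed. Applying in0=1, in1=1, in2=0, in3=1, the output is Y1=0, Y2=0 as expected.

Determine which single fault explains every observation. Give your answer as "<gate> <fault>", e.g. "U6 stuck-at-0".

Fault-free values for test 1 (in0=1, in1=0, in2=0, in3=1): U1=1, U2=1, U3=0, U4=0, U5=1, U6=0, U7=0, giving Y1=0, Y2=0. Observed Y1=0, Y2=1.
Test 1: faults giving observed Y1=0, Y2=1 are {U3 stuck-at-1, U7 stuck-at-1}.
Test 2 (in0=1, in1=1, in2=0, in3=1): fault-free U1=1, U2=0, U3=1, U4=1, U5=1, U6=0, U7=0 → Y1=0, Y2=0; observed Y1=0, Y2=0. Eliminates U7 stuck-at-1.
Only U3 stuck-at-1 is consistent with every test.

U3 stuck-at-1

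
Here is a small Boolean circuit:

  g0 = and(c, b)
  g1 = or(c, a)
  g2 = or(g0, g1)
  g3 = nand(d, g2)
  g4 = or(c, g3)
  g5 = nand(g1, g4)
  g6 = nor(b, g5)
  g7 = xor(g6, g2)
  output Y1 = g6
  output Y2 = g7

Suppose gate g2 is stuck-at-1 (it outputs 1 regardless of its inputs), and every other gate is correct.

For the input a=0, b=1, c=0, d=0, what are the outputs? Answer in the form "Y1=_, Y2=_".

Propagate with g2 forced: g0=0, g1=0, g2=1 [stuck-at-1], g3=1, g4=1, g5=1, g6=0, g7=1.
So the outputs are Y1=0, Y2=1. (Without the fault they would be Y1=0, Y2=0.)

Y1=0, Y2=1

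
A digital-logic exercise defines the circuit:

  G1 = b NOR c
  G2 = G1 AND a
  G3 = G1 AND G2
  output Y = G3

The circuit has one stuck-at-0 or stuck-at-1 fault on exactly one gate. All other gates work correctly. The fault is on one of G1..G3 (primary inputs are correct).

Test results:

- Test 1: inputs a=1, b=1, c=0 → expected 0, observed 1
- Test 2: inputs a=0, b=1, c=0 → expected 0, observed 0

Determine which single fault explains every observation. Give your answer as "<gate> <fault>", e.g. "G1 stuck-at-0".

G1 stuck-at-1

Fault-free values for test 1 (a=1, b=1, c=0): G1=0, G2=0, G3=0, giving Y=0. Observed 1.
Test 1: faults giving observed 1 are {G1 stuck-at-1, G3 stuck-at-1}.
Test 2 (a=0, b=1, c=0): fault-free G1=0, G2=0, G3=0 → 0; observed 0. Eliminates G3 stuck-at-1.
Only G1 stuck-at-1 is consistent with every test.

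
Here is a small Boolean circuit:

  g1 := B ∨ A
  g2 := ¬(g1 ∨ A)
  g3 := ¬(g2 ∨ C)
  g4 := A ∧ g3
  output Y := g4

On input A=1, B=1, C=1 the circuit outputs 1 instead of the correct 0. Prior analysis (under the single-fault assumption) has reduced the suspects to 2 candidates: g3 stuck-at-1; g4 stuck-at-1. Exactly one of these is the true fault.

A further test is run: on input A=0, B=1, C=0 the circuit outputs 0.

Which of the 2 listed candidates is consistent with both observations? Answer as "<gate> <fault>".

Evaluate each candidate on input A=0, B=1, C=0:
  g3 stuck-at-1: g1=1, g2=0, g3=1 [stuck-at-1], g4=0 → 0 — matches
  g4 stuck-at-1: g1=1, g2=0, g3=1, g4=1 [stuck-at-1] → 1 — eliminated
Only g3 stuck-at-1 reproduces the observed 0.

g3 stuck-at-1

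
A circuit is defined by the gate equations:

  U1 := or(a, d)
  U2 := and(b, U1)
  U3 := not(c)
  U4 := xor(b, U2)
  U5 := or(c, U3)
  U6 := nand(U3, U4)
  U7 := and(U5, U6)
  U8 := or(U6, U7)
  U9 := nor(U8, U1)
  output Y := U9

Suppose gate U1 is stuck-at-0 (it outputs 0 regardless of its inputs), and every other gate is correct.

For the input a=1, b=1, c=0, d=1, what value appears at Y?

Propagate with U1 forced: U1=0 [stuck-at-0], U2=0, U3=1, U4=1, U5=1, U6=0, U7=0, U8=0, U9=1.
So Y = 1. (Without the fault it would be 0.)

1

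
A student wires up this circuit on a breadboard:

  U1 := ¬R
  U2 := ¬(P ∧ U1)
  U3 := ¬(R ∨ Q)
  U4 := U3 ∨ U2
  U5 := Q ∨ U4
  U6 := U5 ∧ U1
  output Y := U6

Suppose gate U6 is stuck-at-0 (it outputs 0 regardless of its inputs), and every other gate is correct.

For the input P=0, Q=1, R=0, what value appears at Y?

Propagate with U6 forced: U1=1, U2=1, U3=0, U4=1, U5=1, U6=0 [stuck-at-0].
So Y = 0. (Without the fault it would be 1.)

0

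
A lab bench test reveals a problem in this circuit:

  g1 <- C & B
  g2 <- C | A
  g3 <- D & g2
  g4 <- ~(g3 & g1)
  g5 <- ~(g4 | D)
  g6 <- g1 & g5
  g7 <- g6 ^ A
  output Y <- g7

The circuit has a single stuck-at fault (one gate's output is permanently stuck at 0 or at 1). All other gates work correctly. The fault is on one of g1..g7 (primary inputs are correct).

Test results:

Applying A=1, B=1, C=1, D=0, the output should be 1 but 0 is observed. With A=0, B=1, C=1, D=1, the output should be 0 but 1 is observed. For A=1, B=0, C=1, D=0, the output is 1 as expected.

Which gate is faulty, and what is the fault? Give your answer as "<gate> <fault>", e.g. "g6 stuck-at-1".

g5 stuck-at-1

Fault-free values for test 1 (A=1, B=1, C=1, D=0): g1=1, g2=1, g3=0, g4=1, g5=0, g6=0, g7=1, giving Y=1. Observed 0.
Test 1: faults giving observed 0 are {g3 stuck-at-1, g4 stuck-at-0, g5 stuck-at-1, g6 stuck-at-1, g7 stuck-at-0}.
Test 2 (A=0, B=1, C=1, D=1): fault-free g1=1, g2=1, g3=1, g4=0, g5=0, g6=0, g7=0 → 0; observed 1. Eliminates g3 stuck-at-1, g4 stuck-at-0, g7 stuck-at-0.
Test 3 (A=1, B=0, C=1, D=0): fault-free g1=0, g2=1, g3=0, g4=1, g5=0, g6=0, g7=1 → 1; observed 1. Eliminates g6 stuck-at-1.
Only g5 stuck-at-1 is consistent with every test.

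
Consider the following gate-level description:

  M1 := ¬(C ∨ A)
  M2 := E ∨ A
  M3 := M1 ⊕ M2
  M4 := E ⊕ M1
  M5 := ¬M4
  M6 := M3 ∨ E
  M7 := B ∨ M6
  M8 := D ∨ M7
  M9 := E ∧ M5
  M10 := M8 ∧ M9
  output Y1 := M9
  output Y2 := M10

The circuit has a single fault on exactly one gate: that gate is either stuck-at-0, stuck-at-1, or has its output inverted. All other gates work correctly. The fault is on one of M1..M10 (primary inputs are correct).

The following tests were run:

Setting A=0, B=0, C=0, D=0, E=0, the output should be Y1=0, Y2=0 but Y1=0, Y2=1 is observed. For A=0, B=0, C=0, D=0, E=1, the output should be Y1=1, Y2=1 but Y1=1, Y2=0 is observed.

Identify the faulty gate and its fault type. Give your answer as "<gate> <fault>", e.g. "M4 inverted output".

Fault-free values for test 1 (A=0, B=0, C=0, D=0, E=0): M1=1, M2=0, M3=1, M4=1, M5=0, M6=1, M7=1, M8=1, M9=0, M10=0, giving Y1=0, Y2=0. Observed Y1=0, Y2=1.
Test 1: faults giving observed Y1=0, Y2=1 are {M10 stuck-at-1, M10 inverted output}.
Test 2 (A=0, B=0, C=0, D=0, E=1): fault-free M1=1, M2=1, M3=0, M4=0, M5=1, M6=1, M7=1, M8=1, M9=1, M10=1 → Y1=1, Y2=1; observed Y1=1, Y2=0. Eliminates M10 stuck-at-1.
Only M10 inverted output is consistent with every test.

M10 inverted output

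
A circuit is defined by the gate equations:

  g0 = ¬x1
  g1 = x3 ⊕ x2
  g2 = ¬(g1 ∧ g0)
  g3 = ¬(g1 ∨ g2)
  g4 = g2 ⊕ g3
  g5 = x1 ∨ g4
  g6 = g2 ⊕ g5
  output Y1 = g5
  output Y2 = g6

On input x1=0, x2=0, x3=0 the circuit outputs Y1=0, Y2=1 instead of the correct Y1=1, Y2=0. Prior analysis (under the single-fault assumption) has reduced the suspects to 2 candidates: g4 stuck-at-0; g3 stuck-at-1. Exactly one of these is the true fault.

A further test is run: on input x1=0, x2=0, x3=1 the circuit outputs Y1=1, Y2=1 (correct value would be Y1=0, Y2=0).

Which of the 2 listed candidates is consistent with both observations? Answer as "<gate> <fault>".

g3 stuck-at-1

Evaluate each candidate on input x1=0, x2=0, x3=1:
  g4 stuck-at-0: g0=1, g1=1, g2=0, g3=0, g4=0 [stuck-at-0], g5=0, g6=0 → Y1=0, Y2=0 — eliminated
  g3 stuck-at-1: g0=1, g1=1, g2=0, g3=1 [stuck-at-1], g4=1, g5=1, g6=1 → Y1=1, Y2=1 — matches
Only g3 stuck-at-1 reproduces the observed Y1=1, Y2=1.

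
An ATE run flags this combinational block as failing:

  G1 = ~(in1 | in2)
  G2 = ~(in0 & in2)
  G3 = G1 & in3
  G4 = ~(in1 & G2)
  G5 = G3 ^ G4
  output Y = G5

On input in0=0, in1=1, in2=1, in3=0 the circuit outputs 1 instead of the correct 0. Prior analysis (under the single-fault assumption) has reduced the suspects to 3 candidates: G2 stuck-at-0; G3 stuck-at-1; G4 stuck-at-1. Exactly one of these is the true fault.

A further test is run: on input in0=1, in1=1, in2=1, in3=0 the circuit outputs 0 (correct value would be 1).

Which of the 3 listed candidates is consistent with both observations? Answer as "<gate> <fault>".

G3 stuck-at-1

Evaluate each candidate on input in0=1, in1=1, in2=1, in3=0:
  G2 stuck-at-0: G1=0, G2=0 [stuck-at-0], G3=0, G4=1, G5=1 → 1 — eliminated
  G3 stuck-at-1: G1=0, G2=0, G3=1 [stuck-at-1], G4=1, G5=0 → 0 — matches
  G4 stuck-at-1: G1=0, G2=0, G3=0, G4=1 [stuck-at-1], G5=1 → 1 — eliminated
Only G3 stuck-at-1 reproduces the observed 0.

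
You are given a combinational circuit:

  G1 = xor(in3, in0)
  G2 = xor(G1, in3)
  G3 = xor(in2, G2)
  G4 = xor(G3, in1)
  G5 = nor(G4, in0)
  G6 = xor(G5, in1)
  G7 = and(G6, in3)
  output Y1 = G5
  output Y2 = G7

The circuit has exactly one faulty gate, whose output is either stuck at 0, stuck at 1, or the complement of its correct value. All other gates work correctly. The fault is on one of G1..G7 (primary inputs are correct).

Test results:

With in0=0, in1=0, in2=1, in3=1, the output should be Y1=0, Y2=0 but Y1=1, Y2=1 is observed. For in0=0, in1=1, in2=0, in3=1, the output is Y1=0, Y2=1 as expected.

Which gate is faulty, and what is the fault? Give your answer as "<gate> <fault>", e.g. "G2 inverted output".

G3 stuck-at-0

Fault-free values for test 1 (in0=0, in1=0, in2=1, in3=1): G1=1, G2=0, G3=1, G4=1, G5=0, G6=0, G7=0, giving Y1=0, Y2=0. Observed Y1=1, Y2=1.
Test 1: faults giving observed Y1=1, Y2=1 are {G1 stuck-at-0, G1 inverted output, G2 stuck-at-1, G2 inverted output, G3 stuck-at-0, G3 inverted output, G4 stuck-at-0, G4 inverted output, G5 stuck-at-1, G5 inverted output}.
Test 2 (in0=0, in1=1, in2=0, in3=1): fault-free G1=1, G2=0, G3=0, G4=1, G5=0, G6=1, G7=1 → Y1=0, Y2=1; observed Y1=0, Y2=1. Eliminates G1 stuck-at-0, G1 inverted output, G2 stuck-at-1, G2 inverted output, G3 inverted output, G4 stuck-at-0, G4 inverted output, G5 stuck-at-1, G5 inverted output.
Only G3 stuck-at-0 is consistent with every test.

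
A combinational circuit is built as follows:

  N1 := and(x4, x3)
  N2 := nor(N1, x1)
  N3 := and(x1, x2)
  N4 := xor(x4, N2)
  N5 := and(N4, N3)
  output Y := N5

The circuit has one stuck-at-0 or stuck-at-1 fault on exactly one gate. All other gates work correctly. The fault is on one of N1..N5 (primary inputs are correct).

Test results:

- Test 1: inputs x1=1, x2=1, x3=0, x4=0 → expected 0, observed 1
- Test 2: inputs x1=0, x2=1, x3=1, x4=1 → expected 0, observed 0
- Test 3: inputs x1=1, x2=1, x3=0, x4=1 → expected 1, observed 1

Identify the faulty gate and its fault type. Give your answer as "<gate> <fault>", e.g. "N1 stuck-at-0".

Fault-free values for test 1 (x1=1, x2=1, x3=0, x4=0): N1=0, N2=0, N3=1, N4=0, N5=0, giving Y=0. Observed 1.
Test 1: faults giving observed 1 are {N2 stuck-at-1, N4 stuck-at-1, N5 stuck-at-1}.
Test 2 (x1=0, x2=1, x3=1, x4=1): fault-free N1=1, N2=0, N3=0, N4=1, N5=0 → 0; observed 0. Eliminates N5 stuck-at-1.
Test 3 (x1=1, x2=1, x3=0, x4=1): fault-free N1=0, N2=0, N3=1, N4=1, N5=1 → 1; observed 1. Eliminates N2 stuck-at-1.
Only N4 stuck-at-1 is consistent with every test.

N4 stuck-at-1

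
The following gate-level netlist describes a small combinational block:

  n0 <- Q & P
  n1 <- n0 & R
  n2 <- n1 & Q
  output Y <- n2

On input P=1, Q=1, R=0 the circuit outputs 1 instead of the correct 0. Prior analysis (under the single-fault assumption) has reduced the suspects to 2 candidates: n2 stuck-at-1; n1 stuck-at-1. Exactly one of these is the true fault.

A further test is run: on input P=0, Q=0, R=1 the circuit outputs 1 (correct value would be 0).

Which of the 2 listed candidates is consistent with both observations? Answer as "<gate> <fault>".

Evaluate each candidate on input P=0, Q=0, R=1:
  n2 stuck-at-1: n0=0, n1=0, n2=1 [stuck-at-1] → 1 — matches
  n1 stuck-at-1: n0=0, n1=1 [stuck-at-1], n2=0 → 0 — eliminated
Only n2 stuck-at-1 reproduces the observed 1.

n2 stuck-at-1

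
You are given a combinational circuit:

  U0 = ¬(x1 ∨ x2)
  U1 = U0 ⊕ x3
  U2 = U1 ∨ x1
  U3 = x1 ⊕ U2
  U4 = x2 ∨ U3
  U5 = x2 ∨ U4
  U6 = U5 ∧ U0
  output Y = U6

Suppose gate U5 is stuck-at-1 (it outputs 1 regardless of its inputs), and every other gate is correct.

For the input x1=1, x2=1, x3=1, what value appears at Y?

0

Propagate with U5 forced: U0=0, U1=1, U2=1, U3=0, U4=1, U5=1 [stuck-at-1], U6=0.
So Y = 0. (Same as the fault-free value — the fault is masked on this input.)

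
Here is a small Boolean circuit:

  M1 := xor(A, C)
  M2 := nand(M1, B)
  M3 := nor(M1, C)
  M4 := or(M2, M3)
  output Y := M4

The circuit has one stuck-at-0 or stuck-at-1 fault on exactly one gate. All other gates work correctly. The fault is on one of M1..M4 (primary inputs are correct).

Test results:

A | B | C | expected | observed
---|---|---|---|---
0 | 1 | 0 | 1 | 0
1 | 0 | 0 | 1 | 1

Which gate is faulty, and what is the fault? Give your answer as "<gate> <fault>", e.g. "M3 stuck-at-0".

M1 stuck-at-1

Fault-free values for test 1 (A=0, B=1, C=0): M1=0, M2=1, M3=1, M4=1, giving Y=1. Observed 0.
Test 1: faults giving observed 0 are {M1 stuck-at-1, M4 stuck-at-0}.
Test 2 (A=1, B=0, C=0): fault-free M1=1, M2=1, M3=0, M4=1 → 1; observed 1. Eliminates M4 stuck-at-0.
Only M1 stuck-at-1 is consistent with every test.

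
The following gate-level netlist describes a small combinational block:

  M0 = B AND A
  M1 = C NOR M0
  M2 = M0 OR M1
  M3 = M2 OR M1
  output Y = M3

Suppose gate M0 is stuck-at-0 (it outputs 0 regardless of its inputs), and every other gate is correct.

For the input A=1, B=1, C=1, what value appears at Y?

0

Propagate with M0 forced: M0=0 [stuck-at-0], M1=0, M2=0, M3=0.
So Y = 0. (Without the fault it would be 1.)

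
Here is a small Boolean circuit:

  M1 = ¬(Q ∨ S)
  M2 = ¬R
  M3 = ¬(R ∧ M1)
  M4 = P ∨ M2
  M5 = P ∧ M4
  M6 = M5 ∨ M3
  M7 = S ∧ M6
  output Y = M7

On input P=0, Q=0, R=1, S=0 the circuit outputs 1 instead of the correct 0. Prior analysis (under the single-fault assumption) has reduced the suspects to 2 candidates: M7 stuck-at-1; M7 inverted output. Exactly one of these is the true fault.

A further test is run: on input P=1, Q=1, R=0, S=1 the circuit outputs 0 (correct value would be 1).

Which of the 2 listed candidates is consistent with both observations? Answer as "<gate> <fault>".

Evaluate each candidate on input P=1, Q=1, R=0, S=1:
  M7 stuck-at-1: M1=0, M2=1, M3=1, M4=1, M5=1, M6=1, M7=1 [stuck-at-1] → 1 — eliminated
  M7 inverted output: M1=0, M2=1, M3=1, M4=1, M5=1, M6=1, M7=0 [inverted output] → 0 — matches
Only M7 inverted output reproduces the observed 0.

M7 inverted output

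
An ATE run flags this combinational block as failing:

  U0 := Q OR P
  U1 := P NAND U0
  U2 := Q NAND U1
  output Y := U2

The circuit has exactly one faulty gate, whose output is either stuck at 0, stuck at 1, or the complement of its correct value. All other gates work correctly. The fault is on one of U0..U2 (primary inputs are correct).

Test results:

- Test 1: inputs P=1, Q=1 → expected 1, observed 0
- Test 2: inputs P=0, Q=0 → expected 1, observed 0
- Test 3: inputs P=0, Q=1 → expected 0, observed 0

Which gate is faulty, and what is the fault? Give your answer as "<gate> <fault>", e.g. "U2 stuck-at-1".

Fault-free values for test 1 (P=1, Q=1): U0=1, U1=0, U2=1, giving Y=1. Observed 0.
Test 1: faults giving observed 0 are {U0 stuck-at-0, U0 inverted output, U1 stuck-at-1, U1 inverted output, U2 stuck-at-0, U2 inverted output}.
Test 2 (P=0, Q=0): fault-free U0=0, U1=1, U2=1 → 1; observed 0. Eliminates U0 stuck-at-0, U0 inverted output, U1 stuck-at-1, U1 inverted output.
Test 3 (P=0, Q=1): fault-free U0=1, U1=1, U2=0 → 0; observed 0. Eliminates U2 inverted output.
Only U2 stuck-at-0 is consistent with every test.

U2 stuck-at-0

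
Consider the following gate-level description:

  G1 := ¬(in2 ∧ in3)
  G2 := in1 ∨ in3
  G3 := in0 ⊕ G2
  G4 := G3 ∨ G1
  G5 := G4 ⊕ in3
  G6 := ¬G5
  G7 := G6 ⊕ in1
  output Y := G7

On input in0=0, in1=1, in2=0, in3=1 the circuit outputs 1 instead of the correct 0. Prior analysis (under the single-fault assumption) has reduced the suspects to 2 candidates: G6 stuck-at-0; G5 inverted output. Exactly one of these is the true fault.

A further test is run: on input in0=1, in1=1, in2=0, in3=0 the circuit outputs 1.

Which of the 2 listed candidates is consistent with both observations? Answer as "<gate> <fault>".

Evaluate each candidate on input in0=1, in1=1, in2=0, in3=0:
  G6 stuck-at-0: G1=1, G2=1, G3=0, G4=1, G5=1, G6=0 [stuck-at-0], G7=1 → 1 — matches
  G5 inverted output: G1=1, G2=1, G3=0, G4=1, G5=0 [inverted output], G6=1, G7=0 → 0 — eliminated
Only G6 stuck-at-0 reproduces the observed 1.

G6 stuck-at-0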